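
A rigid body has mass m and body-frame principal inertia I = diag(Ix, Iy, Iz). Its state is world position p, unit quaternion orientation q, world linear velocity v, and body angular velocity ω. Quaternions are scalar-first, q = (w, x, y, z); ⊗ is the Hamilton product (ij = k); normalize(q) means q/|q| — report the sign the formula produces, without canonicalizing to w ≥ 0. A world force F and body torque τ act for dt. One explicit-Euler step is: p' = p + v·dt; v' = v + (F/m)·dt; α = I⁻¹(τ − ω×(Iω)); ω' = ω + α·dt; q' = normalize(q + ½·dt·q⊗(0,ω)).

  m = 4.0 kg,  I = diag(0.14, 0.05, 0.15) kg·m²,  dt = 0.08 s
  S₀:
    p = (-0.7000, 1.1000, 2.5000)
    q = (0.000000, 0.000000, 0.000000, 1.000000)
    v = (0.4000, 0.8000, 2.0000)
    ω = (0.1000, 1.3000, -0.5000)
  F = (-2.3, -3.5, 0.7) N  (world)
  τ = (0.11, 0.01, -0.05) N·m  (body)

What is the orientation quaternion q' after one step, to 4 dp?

Hamilton product q⊗(0,ω) = (0.5000000, -1.3000000, 0.1000000, 0.0000000)
q + ½dt·q⊗(0,ω), renormalized = (0.0200, -0.0519, 0.0040, 0.9984)

q' = (0.0200, -0.0519, 0.0040, 0.9984)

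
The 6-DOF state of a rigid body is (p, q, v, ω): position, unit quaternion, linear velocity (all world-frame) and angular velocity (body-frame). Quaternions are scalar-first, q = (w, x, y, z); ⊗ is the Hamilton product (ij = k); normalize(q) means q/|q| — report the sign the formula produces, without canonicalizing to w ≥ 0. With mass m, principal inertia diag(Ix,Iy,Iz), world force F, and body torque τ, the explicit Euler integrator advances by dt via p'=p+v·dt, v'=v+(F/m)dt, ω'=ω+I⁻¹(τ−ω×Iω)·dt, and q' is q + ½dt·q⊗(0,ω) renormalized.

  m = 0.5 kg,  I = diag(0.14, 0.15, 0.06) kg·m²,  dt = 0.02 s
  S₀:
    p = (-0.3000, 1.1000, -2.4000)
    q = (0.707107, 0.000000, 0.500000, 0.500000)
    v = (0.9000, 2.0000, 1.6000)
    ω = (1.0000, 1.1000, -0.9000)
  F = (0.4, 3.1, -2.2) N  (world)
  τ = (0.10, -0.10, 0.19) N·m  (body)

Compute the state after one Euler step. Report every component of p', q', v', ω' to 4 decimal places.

p' = (-0.2820, 1.1400, -2.3680)
q' = (0.7060, -0.0029, 0.5127, 0.4886)
v' = (0.9160, 2.1240, 1.5120)
ω' = (1.0016, 1.0963, -0.8403)

p' = p + v·dt = (-0.2820, 1.1400, -2.3680)
v' = v + a·dt = (0.9160, 2.1240, 1.5120)
α = I⁻¹(τ − ω×Iω) = (0.0779, -0.1867, 2.9833)
ω' = ω + α·dt = (1.0016, 1.0963, -0.8403)
2q̇ = q⊗(0,ω) = (-0.1000000, -0.2928930, 1.2778177, -1.1363963)
q' = normalize(q + ½dt·q⊗(0,ω)) = (0.7060, -0.0029, 0.5127, 0.4886)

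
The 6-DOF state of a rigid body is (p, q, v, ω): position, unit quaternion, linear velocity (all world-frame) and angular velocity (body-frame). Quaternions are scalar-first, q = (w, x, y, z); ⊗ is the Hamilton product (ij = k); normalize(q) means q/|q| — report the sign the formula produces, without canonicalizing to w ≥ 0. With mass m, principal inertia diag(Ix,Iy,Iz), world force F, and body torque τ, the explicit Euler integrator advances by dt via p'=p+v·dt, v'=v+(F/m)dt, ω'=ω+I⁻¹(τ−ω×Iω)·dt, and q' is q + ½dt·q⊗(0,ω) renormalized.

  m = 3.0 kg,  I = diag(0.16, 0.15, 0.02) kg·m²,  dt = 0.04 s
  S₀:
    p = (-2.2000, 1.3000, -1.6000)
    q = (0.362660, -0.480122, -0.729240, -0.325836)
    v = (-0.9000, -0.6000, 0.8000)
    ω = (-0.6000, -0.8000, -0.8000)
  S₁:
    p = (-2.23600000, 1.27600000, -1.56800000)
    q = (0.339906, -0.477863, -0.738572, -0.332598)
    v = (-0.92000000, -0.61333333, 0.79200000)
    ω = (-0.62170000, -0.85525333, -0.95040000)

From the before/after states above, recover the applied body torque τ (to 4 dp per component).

rate change Δω = (-0.02170000, -0.05525333, -0.15040000)
gyro term ω₀×Iω₀ = (-0.0832, 0.0672, -0.0048)
τ = I·(Δω/dt) + ω₀×(Iω₀) = (-0.1700, -0.1400, -0.0800)

τ = (-0.1700, -0.1400, -0.0800)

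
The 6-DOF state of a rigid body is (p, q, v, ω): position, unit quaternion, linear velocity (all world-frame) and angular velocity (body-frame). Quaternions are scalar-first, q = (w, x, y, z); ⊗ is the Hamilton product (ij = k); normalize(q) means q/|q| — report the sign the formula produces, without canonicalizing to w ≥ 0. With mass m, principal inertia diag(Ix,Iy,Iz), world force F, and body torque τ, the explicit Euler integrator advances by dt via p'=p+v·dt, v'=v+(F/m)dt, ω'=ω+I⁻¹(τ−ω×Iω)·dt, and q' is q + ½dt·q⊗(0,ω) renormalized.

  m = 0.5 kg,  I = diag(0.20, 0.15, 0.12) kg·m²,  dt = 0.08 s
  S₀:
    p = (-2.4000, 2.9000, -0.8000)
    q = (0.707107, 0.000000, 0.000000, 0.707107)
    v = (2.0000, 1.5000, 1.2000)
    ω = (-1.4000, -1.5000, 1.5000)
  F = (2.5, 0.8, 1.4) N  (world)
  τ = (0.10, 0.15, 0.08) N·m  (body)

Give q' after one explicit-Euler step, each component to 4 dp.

q' = (0.6613, 0.0028, -0.0816, 0.7457)

q⊗(0,ω) = (-1.0606605, 0.0707107, -2.0506103, 1.0606605)
q + ½dt·q⊗(0,ω), renormalized = (0.6613, 0.0028, -0.0816, 0.7457)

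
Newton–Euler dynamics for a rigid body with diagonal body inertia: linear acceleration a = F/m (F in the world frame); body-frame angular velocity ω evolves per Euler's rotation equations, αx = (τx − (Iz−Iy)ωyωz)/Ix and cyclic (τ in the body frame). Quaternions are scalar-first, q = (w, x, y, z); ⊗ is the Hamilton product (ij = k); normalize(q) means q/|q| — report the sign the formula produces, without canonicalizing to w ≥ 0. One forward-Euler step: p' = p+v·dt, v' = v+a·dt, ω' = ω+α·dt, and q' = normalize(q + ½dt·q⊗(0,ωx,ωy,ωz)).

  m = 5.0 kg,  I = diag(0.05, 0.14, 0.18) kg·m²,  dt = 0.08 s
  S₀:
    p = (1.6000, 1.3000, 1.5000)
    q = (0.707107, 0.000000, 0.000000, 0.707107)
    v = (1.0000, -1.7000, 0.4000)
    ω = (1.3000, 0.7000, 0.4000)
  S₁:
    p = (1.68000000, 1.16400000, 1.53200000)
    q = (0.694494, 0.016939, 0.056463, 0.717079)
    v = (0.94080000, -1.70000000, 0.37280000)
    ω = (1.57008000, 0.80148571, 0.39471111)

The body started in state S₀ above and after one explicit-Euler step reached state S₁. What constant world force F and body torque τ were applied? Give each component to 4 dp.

Δv = v₁−v₀ = (-0.05920000, 0.00000000, -0.02720000)
F = m·Δv/dt = (-3.7000, 0.0000, -1.7000)
Δω = ω₁−ω₀ = (0.27008000, 0.10148571, -0.00528889)
I·α + gyro = (0.1800, 0.1100, 0.0700)

F = (-3.7000, 0.0000, -1.7000)
τ = (0.1800, 0.1100, 0.0700)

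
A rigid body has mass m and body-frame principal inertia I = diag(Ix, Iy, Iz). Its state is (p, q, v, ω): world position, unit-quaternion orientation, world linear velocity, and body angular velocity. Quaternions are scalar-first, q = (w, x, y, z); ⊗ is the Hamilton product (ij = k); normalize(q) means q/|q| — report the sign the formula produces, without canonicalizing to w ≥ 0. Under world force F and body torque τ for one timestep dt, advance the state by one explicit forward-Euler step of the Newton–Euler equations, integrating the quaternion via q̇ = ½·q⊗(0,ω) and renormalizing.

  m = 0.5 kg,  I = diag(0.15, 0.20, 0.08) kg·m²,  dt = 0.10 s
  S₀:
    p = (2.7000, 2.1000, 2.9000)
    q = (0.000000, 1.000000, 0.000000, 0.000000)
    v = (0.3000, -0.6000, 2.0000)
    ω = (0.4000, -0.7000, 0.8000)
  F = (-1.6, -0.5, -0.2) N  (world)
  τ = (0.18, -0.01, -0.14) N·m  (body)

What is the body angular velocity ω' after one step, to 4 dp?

ω' = (0.4752, -0.7162, 0.6425)

ω×(Iω) gyroscopic = (0.0672, 0.0224, -0.0140)
angular accel α = (0.7520, -0.1620, -1.5750)
new body rate ω' = (0.4752, -0.7162, 0.6425)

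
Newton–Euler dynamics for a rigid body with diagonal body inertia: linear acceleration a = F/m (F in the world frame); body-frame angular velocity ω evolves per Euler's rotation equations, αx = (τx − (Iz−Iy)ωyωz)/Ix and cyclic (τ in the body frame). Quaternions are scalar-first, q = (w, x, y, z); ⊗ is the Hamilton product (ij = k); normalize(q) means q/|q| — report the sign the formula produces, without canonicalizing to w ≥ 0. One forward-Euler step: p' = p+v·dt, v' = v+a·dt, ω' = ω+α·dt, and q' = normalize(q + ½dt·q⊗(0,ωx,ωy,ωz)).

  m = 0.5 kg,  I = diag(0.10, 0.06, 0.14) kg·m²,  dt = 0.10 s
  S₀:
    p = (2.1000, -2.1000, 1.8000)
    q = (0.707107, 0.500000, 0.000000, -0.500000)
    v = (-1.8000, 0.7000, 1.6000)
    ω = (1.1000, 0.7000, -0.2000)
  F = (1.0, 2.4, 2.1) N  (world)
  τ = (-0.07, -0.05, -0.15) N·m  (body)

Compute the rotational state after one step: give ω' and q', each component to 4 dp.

gyro term ω×Iω = (-0.0112, 0.0088, -0.0308)
(τ − ω×Iω)/I = (-0.5880, -0.9800, -0.8514)
new body rate ω' = (1.0412, 0.6020, -0.2851)
q⊗(0,ω) = (-0.6500000, 1.1278177, 0.0449749, 0.2085786)
updated quaternion q' = (0.6731, 0.5552, 0.0022, -0.4885)

ω' = (1.0412, 0.6020, -0.2851)
q' = (0.6731, 0.5552, 0.0022, -0.4885)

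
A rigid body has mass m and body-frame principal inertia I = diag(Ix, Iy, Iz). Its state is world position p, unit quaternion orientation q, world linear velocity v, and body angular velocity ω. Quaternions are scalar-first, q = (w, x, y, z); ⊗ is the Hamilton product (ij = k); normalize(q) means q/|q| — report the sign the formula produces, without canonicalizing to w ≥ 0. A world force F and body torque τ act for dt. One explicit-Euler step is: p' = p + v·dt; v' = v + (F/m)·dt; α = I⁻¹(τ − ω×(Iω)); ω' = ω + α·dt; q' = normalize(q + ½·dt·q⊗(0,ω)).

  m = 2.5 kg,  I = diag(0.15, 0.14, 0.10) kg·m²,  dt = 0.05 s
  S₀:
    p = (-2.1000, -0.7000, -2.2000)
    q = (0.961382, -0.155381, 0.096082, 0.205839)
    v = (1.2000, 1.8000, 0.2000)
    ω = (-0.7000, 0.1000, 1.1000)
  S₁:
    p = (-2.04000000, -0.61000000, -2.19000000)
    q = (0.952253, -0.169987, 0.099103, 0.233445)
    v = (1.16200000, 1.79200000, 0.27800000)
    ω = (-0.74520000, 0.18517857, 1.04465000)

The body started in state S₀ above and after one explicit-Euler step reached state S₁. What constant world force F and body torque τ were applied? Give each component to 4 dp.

F = (-1.9000, -0.4000, 3.9000)
τ = (-0.1400, 0.2000, -0.1100)

Δv = v₁−v₀ = (-0.03800000, -0.00800000, 0.07800000)
applied force F = (-1.9000, -0.4000, 3.9000)
rate change Δω = (-0.04520000, 0.08517857, -0.05535000)
applied torque τ = (-0.1400, 0.2000, -0.1100)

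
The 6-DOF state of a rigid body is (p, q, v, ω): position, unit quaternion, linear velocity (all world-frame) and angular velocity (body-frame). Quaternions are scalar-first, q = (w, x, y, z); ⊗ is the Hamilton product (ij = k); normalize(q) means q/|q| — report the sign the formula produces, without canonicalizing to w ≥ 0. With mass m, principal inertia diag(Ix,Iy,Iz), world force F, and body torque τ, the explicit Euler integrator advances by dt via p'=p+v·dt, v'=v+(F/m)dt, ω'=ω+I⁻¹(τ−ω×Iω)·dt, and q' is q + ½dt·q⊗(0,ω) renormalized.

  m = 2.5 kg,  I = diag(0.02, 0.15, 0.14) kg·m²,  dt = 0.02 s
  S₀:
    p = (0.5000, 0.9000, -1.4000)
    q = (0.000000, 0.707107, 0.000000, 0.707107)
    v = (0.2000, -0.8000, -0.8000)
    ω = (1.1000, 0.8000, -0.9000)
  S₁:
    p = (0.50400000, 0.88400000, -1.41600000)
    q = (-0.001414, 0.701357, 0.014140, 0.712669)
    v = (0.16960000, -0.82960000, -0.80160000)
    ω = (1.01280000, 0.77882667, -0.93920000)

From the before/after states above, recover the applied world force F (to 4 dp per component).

Δv = v₁−v₀ = (-0.03040000, -0.02960000, -0.00160000)
applied force F = (-3.8000, -3.7000, -0.2000)

F = (-3.8000, -3.7000, -0.2000)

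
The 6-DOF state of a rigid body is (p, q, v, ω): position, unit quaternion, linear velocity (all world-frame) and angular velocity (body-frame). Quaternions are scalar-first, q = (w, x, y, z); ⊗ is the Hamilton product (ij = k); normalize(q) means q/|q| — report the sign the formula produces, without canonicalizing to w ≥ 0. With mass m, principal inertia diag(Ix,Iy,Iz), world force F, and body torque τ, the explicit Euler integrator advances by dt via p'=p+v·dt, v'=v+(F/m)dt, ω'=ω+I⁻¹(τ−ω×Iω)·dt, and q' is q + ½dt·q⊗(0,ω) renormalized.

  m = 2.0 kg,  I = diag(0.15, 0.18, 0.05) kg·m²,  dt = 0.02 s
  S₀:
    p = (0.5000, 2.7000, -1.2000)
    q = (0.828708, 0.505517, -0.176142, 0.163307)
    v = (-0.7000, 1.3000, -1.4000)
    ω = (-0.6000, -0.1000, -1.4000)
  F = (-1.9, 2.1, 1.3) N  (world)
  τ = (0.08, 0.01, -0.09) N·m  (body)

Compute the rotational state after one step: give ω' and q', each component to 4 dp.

α = I⁻¹(τ − ω×Iω) = (0.6547, -0.4111, -1.8360)
ω' = ω + α·dt = (-0.5869, -0.1082, -1.4367)
q⊗(0,ω) = (0.5143258, -0.2342953, 0.5268688, -1.3164281)
updated quaternion q' = (0.8338, 0.5031, -0.1709, 0.1501)

ω' = (-0.5869, -0.1082, -1.4367)
q' = (0.8338, 0.5031, -0.1709, 0.1501)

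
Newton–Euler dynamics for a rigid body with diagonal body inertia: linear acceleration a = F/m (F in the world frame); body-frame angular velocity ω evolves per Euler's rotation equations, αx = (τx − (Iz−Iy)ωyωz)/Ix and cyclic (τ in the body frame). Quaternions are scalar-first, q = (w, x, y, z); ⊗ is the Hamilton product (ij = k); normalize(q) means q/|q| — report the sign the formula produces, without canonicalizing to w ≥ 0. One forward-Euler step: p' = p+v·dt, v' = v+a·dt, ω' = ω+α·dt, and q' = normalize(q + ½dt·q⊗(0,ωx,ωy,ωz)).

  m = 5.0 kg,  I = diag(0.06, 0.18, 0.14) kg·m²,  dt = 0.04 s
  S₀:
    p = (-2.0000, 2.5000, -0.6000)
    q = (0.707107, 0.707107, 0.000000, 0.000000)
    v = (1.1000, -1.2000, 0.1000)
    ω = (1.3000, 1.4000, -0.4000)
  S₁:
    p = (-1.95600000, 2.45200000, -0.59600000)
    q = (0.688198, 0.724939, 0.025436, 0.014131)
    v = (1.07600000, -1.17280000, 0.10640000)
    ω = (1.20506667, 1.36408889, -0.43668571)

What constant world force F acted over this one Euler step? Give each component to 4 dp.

velocity change Δv = (-0.02400000, 0.02720000, 0.00640000)
applied force F = (-3.0000, 3.4000, 0.8000)

F = (-3.0000, 3.4000, 0.8000)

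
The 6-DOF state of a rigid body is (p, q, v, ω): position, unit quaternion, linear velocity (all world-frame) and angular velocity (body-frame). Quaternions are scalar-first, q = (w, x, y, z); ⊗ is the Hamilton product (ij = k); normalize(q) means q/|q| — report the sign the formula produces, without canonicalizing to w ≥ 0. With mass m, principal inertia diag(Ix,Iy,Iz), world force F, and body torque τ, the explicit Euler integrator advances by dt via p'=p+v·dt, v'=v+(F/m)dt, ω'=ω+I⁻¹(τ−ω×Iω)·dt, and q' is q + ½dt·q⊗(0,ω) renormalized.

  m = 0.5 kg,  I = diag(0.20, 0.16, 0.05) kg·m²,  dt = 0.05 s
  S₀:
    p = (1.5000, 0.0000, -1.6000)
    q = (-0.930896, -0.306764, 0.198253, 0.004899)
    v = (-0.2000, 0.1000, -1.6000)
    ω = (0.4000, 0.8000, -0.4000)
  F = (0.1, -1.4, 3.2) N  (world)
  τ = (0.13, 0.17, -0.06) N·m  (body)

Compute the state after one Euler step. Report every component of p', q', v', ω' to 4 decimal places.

p' = (1.4900, 0.0050, -1.6800)
q' = (-0.9315, -0.3181, 0.1766, 0.0061)
v' = (-0.1900, -0.0400, -1.2800)
ω' = (0.4237, 0.8606, -0.4472)

a = (0.2000, -2.8000, 6.4000)
p' = p + v·dt = (1.4900, 0.0050, -1.6800)
v + (F/m)dt = (-0.1900, -0.0400, -1.2800)
precession coupling ω×(Iω) = (0.0352, -0.0240, -0.0128)
α = I⁻¹(τ − ω×Iω) = (0.4740, 1.2125, -0.9440)
new body rate ω' = (0.4237, 0.8606, -0.4472)
q⊗(0,ω) = (-0.0339372, -0.4555788, -0.8654628, 0.0476460)
q + ½dt·q⊗(0,ω), renormalized = (-0.9315, -0.3181, 0.1766, 0.0061)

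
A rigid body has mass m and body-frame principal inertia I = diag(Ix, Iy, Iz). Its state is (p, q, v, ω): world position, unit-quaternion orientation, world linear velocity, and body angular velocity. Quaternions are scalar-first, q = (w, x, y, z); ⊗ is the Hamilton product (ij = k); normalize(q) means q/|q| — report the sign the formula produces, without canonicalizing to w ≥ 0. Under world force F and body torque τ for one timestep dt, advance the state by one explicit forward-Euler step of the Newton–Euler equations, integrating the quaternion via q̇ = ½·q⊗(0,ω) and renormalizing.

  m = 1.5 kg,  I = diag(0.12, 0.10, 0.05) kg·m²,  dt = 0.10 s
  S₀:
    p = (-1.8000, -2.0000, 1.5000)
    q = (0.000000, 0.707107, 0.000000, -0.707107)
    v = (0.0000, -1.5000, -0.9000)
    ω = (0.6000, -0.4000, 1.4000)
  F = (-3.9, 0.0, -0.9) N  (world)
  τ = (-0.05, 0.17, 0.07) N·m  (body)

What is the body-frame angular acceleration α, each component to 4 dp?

α = (-0.6500, 1.1120, 1.3040)

ω×(Iω) gyroscopic = (0.0280, 0.0588, 0.0048)
angular accel α = (-0.6500, 1.1120, 1.3040)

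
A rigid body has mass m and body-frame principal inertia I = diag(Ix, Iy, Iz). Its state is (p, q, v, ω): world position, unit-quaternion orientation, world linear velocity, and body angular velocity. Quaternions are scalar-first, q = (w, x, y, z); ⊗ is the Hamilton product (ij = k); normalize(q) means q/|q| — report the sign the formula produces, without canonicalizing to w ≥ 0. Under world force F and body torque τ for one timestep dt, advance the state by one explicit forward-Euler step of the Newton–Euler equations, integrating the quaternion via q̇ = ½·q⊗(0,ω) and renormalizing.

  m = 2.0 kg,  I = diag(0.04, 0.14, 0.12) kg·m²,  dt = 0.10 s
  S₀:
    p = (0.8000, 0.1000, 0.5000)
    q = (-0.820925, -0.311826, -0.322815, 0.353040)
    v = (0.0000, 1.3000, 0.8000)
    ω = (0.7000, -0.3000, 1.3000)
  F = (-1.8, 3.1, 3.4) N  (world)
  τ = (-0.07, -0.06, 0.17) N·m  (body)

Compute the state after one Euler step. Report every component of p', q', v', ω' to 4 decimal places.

precession coupling ω×(Iω) = (0.0078, -0.0728, -0.0210)
angular accel α = (-1.9450, 0.0914, 1.5917)
ω + α·dt = (0.5055, -0.2909, 1.4592)
q⊗(0,ω) = (-0.3375183, -0.8883950, 0.8987793, -0.7476842)
updated quaternion q' = (-0.8354, -0.3552, -0.2771, 0.3148)
new position p' = (0.8000, 0.2300, 0.5800)
new velocity v' = (-0.0900, 1.4550, 0.9700)

p' = (0.8000, 0.2300, 0.5800)
q' = (-0.8354, -0.3552, -0.2771, 0.3148)
v' = (-0.0900, 1.4550, 0.9700)
ω' = (0.5055, -0.2909, 1.4592)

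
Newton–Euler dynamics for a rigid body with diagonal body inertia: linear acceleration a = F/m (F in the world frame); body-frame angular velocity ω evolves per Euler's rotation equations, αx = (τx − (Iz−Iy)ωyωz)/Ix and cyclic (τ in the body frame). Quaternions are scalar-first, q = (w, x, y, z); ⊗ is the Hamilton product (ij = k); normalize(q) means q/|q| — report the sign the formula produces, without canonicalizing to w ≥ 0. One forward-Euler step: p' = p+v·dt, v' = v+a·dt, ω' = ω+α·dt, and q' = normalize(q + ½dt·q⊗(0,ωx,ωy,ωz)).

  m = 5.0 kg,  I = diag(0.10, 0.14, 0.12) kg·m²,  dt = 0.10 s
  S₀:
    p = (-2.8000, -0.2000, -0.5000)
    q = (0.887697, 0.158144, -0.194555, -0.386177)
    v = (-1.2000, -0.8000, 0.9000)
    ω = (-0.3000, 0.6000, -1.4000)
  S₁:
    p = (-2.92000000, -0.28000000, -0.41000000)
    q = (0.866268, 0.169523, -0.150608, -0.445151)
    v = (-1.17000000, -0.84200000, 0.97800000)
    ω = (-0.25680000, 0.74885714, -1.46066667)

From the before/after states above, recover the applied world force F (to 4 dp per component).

v₁ − v₀ = (0.03000000, -0.04200000, 0.07800000)
F = m·Δv/dt = (1.5000, -2.1000, 3.9000)

F = (1.5000, -2.1000, 3.9000)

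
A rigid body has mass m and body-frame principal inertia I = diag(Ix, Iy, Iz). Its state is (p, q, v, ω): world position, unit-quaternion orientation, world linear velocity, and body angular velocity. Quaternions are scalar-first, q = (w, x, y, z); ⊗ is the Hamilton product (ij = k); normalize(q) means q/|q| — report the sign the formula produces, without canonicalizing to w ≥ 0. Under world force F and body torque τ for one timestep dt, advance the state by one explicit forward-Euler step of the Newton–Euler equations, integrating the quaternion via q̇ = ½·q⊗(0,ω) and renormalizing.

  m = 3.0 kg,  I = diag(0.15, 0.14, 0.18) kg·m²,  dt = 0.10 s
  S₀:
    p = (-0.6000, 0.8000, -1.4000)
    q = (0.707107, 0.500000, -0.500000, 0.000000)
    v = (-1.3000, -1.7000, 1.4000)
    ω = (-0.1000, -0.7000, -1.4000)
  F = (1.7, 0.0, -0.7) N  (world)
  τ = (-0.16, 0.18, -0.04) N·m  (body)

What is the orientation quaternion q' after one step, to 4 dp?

q⊗(0,ω) = (-0.3000000, 0.6292893, 0.2050251, -1.3899498)
updated quaternion q' = (0.6900, 0.5298, -0.4882, -0.0693)

q' = (0.6900, 0.5298, -0.4882, -0.0693)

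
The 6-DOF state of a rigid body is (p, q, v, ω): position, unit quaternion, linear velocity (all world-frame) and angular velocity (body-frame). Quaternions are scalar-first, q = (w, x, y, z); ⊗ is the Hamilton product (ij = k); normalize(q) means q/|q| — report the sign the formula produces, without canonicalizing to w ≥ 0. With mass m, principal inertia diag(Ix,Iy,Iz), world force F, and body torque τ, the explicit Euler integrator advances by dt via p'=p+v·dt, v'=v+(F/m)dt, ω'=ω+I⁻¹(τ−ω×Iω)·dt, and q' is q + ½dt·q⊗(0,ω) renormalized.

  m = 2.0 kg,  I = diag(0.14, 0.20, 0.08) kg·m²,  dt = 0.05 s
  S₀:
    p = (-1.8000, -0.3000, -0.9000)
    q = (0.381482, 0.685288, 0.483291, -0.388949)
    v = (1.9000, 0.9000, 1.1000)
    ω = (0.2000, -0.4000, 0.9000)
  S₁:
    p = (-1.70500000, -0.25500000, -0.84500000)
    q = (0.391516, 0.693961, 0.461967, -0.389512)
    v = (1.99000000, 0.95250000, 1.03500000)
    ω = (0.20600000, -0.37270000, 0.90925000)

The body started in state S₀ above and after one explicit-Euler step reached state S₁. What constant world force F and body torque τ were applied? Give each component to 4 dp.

Δv = v₁−v₀ = (0.09000000, 0.05250000, -0.06500000)
m·(v₁−v₀)/dt = (3.6000, 2.1000, -2.6000)
Δω = ω₁−ω₀ = (0.00600000, 0.02730000, 0.00925000)
gyro term ω₀×Iω₀ = (0.0432, 0.0108, -0.0048)
applied torque τ = (0.0600, 0.1200, 0.0100)

F = (3.6000, 2.1000, -2.6000)
τ = (0.0600, 0.1200, 0.0100)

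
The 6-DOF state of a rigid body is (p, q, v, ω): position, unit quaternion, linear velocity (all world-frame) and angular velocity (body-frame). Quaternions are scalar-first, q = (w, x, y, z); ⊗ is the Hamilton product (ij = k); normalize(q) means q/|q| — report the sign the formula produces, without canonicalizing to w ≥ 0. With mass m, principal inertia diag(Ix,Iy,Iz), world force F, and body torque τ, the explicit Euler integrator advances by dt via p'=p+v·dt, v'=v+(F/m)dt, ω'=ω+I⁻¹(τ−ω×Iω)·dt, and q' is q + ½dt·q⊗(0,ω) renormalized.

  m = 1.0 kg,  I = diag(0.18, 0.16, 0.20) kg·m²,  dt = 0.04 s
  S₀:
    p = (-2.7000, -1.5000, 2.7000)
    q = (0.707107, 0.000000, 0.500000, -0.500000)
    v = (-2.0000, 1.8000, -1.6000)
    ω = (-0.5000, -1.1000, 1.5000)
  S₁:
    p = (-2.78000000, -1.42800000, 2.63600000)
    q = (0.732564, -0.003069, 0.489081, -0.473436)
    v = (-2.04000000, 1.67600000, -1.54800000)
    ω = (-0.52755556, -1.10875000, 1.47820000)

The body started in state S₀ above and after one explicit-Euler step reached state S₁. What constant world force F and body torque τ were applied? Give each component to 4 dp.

F = (-1.0000, -3.1000, 1.3000)
τ = (-0.1900, -0.0200, -0.1200)

velocity change Δv = (-0.04000000, -0.12400000, 0.05200000)
F = m·Δv/dt = (-1.0000, -3.1000, 1.3000)
ω₁ − ω₀ = (-0.02755556, -0.00875000, -0.02180000)
precession coupling = (-0.0660, 0.0150, -0.0110)
I·α + gyro = (-0.1900, -0.0200, -0.1200)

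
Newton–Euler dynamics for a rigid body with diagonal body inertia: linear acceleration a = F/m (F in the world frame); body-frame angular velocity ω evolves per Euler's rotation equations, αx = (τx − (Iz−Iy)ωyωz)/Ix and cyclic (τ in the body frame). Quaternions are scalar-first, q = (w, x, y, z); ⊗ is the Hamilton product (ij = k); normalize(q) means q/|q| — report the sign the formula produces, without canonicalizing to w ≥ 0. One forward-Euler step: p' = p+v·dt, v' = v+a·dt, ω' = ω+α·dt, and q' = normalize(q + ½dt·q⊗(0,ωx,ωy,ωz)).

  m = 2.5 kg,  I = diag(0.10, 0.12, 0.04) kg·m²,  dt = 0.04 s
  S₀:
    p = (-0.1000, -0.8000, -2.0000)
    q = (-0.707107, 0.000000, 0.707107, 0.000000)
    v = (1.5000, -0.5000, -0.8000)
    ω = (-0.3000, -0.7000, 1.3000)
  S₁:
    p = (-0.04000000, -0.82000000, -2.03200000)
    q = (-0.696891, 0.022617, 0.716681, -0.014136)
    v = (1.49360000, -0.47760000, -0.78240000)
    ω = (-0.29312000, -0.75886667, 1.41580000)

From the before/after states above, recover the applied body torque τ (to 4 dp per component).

τ = (0.0900, -0.2000, 0.1200)

rate change Δω = (0.00688000, -0.05886667, 0.11580000)
τ = I·(Δω/dt) + ω₀×(Iω₀) = (0.0900, -0.2000, 0.1200)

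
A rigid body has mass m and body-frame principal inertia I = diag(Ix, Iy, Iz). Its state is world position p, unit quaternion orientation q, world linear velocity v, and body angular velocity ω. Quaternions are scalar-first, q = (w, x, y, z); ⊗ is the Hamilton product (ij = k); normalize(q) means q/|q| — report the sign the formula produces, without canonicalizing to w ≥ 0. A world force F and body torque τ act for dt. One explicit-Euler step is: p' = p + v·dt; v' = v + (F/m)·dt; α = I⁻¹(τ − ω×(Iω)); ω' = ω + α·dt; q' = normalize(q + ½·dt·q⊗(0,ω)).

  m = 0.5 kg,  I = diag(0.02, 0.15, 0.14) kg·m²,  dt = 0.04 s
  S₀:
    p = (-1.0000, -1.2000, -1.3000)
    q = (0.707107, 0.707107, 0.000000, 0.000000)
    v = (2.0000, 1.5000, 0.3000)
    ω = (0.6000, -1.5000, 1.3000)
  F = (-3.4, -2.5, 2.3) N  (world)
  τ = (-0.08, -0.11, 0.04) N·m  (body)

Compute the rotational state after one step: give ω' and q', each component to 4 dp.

(τ − ω×Iω)/I = (-4.9750, -0.1093, 1.1214)
ω' = ω + α·dt = (0.4010, -1.5044, 1.3449)
2q̇ = q⊗(0,ω) = (-0.4242642, 0.4242642, -1.9798996, -0.1414214)
updated quaternion q' = (0.6980, 0.7150, -0.0396, -0.0028)

ω' = (0.4010, -1.5044, 1.3449)
q' = (0.6980, 0.7150, -0.0396, -0.0028)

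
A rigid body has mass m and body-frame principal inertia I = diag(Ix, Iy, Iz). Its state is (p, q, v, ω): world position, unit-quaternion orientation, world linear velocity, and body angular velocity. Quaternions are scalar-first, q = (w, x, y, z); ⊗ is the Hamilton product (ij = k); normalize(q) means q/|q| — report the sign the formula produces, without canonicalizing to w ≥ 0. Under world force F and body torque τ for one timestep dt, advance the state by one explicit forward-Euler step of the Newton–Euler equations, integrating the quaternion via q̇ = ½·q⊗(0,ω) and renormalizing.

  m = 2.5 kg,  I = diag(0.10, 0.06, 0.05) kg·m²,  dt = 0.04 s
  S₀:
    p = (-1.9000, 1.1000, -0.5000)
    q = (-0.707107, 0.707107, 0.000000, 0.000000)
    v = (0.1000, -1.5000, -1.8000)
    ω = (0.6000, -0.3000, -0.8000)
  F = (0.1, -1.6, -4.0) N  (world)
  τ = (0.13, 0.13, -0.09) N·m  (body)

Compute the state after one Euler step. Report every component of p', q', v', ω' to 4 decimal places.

p' = (-1.8960, 1.0400, -0.5720)
q' = (-0.7154, 0.6985, 0.0156, 0.0071)
v' = (0.1016, -1.5256, -1.8640)
ω' = (0.6530, -0.1973, -0.8778)

gyro term ω×Iω = (-0.0024, -0.0240, 0.0072)
angular accel α = (1.3240, 2.5667, -1.9440)
ω' = ω + α·dt = (0.6530, -0.1973, -0.8778)
2q̇ = q⊗(0,ω) = (-0.4242642, -0.4242642, 0.7778177, 0.3535535)
q + ½dt·q⊗(0,ω), renormalized = (-0.7154, 0.6985, 0.0156, 0.0071)
linear accel F/m = (0.0400, -0.6400, -1.6000)
p + v·dt = (-1.8960, 1.0400, -0.5720)
new velocity v' = (0.1016, -1.5256, -1.8640)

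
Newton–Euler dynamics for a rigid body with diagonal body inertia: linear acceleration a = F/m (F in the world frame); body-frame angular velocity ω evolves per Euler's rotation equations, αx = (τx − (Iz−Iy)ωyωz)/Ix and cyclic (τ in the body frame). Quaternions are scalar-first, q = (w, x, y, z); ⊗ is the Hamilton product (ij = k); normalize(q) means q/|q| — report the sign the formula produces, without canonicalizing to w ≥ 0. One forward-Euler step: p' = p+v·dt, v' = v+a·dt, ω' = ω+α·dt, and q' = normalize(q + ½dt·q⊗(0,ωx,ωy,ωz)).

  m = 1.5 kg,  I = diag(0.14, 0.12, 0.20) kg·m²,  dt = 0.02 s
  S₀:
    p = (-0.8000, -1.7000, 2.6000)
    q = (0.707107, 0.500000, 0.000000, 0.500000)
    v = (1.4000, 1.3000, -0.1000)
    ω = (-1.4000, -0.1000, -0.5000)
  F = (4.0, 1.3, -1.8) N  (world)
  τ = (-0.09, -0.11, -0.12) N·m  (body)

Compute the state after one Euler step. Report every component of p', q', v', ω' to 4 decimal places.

p' = (-0.7720, -1.6740, 2.5980)
q' = (0.7165, 0.4905, -0.0052, 0.4959)
v' = (1.4533, 1.3173, -0.1240)
ω' = (-1.4134, -0.1113, -0.5117)

(τ − ω×Iω)/I = (-0.6714, -0.5667, -0.5860)
new body rate ω' = (-1.4134, -0.1113, -0.5117)
2q̇ = q⊗(0,ω) = (0.9500000, -0.9399498, -0.5207107, -0.4035535)
q + ½dt·q⊗(0,ω), renormalized = (0.7165, 0.4905, -0.0052, 0.4959)
p + v·dt = (-0.7720, -1.6740, 2.5980)
new velocity v' = (1.4533, 1.3173, -0.1240)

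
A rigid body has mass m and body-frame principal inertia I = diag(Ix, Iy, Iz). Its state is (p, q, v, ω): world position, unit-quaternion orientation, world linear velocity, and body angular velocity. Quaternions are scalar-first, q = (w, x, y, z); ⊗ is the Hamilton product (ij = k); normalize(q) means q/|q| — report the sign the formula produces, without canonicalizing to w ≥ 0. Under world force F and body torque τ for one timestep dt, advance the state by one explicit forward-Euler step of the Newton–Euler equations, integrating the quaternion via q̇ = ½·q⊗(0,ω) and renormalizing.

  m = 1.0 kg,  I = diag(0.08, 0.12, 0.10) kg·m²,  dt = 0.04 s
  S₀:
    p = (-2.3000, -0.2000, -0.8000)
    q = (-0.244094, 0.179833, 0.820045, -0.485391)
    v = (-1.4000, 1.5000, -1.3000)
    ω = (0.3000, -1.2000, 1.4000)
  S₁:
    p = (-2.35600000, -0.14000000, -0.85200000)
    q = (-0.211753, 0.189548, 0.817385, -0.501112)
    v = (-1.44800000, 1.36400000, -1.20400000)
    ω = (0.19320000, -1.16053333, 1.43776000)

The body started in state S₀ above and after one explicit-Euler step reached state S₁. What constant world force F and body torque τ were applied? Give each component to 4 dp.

F = (-1.2000, -3.4000, 2.4000)
τ = (-0.1800, 0.1100, 0.0800)

ω₁ − ω₀ = (-0.10680000, 0.03946667, 0.03776000)
τ = I·(Δω/dt) + ω₀×(Iω₀) = (-0.1800, 0.1100, 0.0800)
Δv = v₁−v₀ = (-0.04800000, -0.13600000, 0.09600000)
m·(v₁−v₀)/dt = (-1.2000, -3.4000, 2.4000)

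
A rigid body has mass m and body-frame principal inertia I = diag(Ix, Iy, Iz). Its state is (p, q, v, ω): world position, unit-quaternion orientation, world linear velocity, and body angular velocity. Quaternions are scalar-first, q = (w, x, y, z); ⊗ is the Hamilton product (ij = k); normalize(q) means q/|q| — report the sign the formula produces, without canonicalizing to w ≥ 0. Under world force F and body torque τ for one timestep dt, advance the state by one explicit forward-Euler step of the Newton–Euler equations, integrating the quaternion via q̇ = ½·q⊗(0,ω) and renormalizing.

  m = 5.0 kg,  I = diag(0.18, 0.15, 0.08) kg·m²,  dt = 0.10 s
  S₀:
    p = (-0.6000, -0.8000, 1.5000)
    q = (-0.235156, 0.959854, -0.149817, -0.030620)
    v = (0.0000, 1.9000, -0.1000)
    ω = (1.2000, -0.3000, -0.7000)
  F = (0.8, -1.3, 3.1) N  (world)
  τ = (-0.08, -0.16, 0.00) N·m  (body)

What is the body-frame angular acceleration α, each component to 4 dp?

ω×(Iω) gyroscopic = (-0.0147, -0.0840, 0.0108)
α = I⁻¹(τ − ω×Iω) = (-0.3628, -0.5067, -0.1350)

α = (-0.3628, -0.5067, -0.1350)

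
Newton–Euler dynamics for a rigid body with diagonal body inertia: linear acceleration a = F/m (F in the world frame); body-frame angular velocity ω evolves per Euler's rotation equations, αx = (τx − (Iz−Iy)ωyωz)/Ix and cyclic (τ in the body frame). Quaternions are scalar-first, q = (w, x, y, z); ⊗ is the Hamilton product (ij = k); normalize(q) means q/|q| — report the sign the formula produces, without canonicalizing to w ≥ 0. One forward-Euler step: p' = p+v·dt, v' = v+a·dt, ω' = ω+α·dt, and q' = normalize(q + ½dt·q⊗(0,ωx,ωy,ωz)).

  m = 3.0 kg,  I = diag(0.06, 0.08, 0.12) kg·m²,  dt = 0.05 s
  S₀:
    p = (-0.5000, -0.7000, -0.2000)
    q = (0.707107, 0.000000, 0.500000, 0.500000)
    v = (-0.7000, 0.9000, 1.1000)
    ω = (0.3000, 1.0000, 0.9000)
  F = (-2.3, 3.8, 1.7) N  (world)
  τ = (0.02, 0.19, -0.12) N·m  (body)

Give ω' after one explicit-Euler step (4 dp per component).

precession coupling ω×(Iω) = (0.0360, -0.0162, 0.0060)
α = I⁻¹(τ − ω×Iω) = (-0.2667, 2.5775, -1.0500)
ω + α·dt = (0.2867, 1.1289, 0.8475)

ω' = (0.2867, 1.1289, 0.8475)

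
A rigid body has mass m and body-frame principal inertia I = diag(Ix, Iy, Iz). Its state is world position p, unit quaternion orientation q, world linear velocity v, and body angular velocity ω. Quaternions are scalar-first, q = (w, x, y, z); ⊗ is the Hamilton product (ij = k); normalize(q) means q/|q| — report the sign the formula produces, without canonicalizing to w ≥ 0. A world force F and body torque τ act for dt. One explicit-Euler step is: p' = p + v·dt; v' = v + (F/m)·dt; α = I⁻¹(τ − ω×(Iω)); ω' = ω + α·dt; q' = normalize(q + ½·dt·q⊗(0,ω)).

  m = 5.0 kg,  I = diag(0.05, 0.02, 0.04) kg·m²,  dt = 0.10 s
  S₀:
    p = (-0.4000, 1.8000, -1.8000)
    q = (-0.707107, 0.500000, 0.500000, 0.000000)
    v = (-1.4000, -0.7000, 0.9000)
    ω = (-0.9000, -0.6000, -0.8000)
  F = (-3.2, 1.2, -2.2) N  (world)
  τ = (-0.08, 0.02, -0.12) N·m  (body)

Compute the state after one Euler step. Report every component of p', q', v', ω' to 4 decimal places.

p' = (-0.5400, 1.7300, -1.7100)
q' = (-0.6681, 0.5107, 0.5400, 0.0357)
v' = (-1.4640, -0.6760, 0.8560)
ω' = (-1.0792, -0.5360, -1.0595)

new position p' = (-0.5400, 1.7300, -1.7100)
v' = v + a·dt = (-1.4640, -0.6760, 0.8560)
ω×(Iω) gyroscopic = (0.0096, 0.0072, -0.0162)
angular accel α = (-1.7920, 0.6400, -2.5950)
new body rate ω' = (-1.0792, -0.5360, -1.0595)
Hamilton product q⊗(0,ω) = (0.7500000, 0.2363963, 0.8242642, 0.7156856)
updated quaternion q' = (-0.6681, 0.5107, 0.5400, 0.0357)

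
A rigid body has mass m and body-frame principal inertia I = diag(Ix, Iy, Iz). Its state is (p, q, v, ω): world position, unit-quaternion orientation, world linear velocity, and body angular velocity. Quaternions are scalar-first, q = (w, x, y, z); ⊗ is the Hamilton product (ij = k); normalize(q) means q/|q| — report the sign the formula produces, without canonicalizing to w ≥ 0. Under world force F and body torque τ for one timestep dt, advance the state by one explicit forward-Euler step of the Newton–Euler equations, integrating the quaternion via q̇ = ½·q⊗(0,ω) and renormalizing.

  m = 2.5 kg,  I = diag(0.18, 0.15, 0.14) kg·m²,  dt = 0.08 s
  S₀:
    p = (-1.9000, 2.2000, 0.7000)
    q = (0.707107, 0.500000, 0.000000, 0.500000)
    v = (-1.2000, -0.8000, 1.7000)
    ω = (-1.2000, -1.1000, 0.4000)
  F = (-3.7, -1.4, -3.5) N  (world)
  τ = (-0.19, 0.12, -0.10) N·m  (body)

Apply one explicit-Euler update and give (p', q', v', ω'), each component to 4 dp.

new position p' = (-1.9960, 2.1360, 0.8360)
new velocity v' = (-1.3184, -0.8448, 1.5880)
α = I⁻¹(τ − ω×Iω) = (-1.0800, 0.9280, -0.4314)
new body rate ω' = (-1.2864, -1.0258, 0.3655)
Hamilton product q⊗(0,ω) = (0.4000000, -0.2985284, -1.5778177, -0.2671572)
q + ½dt·q⊗(0,ω), renormalized = (0.7215, 0.4870, -0.0630, 0.4882)

p' = (-1.9960, 2.1360, 0.8360)
q' = (0.7215, 0.4870, -0.0630, 0.4882)
v' = (-1.3184, -0.8448, 1.5880)
ω' = (-1.2864, -1.0258, 0.3655)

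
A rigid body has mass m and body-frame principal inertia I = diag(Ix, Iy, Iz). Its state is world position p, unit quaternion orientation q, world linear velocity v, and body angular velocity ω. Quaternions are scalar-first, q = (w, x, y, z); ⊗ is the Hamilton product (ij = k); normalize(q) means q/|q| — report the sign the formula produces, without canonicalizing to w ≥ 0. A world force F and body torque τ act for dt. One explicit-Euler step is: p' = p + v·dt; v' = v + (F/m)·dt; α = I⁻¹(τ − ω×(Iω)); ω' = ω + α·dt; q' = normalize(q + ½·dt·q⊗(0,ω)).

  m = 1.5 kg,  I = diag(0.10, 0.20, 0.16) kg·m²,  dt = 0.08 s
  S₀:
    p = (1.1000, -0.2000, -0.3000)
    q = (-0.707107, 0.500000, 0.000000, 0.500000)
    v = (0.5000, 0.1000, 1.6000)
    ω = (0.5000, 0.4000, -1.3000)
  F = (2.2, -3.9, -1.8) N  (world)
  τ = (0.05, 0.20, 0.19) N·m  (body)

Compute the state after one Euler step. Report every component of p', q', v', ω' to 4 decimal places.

p' = (1.1400, -0.1920, -0.1720)
q' = (-0.6899, 0.4771, 0.0246, 0.5439)
v' = (0.6173, -0.1080, 1.5040)
ω' = (0.5234, 0.4644, -1.2150)

(τ − ω×Iω)/I = (0.2920, 0.8050, 1.0625)
ω' = ω + α·dt = (0.5234, 0.4644, -1.2150)
2q̇ = q⊗(0,ω) = (0.4000000, -0.5535535, 0.6171572, 1.1192391)
updated quaternion q' = (-0.6899, 0.4771, 0.0246, 0.5439)
a = (1.4667, -2.6000, -1.2000)
p' = p + v·dt = (1.1400, -0.1920, -0.1720)
v' = v + a·dt = (0.6173, -0.1080, 1.5040)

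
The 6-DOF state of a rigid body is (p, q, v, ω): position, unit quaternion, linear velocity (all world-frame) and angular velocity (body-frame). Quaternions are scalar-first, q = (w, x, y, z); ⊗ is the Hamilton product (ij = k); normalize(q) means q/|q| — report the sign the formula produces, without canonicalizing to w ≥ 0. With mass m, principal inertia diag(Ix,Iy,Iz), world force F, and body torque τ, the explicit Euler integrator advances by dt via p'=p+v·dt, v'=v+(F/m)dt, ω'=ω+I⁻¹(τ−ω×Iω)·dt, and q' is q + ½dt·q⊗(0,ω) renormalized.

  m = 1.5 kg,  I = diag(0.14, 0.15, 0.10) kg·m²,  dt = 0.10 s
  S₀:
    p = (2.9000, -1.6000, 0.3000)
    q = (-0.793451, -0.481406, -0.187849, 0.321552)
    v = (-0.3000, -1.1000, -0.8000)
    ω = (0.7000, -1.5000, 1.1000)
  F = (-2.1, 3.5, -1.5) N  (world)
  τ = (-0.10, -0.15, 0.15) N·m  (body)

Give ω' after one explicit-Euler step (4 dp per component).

ω' = (0.5696, -1.6205, 1.2605)

precession coupling ω×(Iω) = (0.0825, 0.0308, -0.0105)
α = I⁻¹(τ − ω×Iω) = (-1.3036, -1.2053, 1.6050)
ω + α·dt = (0.5696, -1.6205, 1.2605)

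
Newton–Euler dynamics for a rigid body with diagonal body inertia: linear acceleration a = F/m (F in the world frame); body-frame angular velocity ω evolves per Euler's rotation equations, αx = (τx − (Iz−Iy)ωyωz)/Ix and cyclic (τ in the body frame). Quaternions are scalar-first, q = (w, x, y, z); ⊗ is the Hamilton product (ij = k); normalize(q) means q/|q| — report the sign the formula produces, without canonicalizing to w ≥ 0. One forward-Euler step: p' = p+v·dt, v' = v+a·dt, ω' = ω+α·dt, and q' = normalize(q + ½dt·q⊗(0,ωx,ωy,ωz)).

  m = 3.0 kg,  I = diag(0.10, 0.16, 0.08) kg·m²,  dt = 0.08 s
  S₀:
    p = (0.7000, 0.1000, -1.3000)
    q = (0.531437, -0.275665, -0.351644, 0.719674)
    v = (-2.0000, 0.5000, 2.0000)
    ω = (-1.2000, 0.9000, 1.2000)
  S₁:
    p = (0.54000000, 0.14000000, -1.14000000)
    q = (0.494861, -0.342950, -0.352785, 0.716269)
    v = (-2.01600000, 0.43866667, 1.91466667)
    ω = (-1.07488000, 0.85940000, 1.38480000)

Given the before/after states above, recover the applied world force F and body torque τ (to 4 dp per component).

F = (-0.6000, -2.3000, -3.2000)
τ = (0.0700, -0.1100, 0.1200)

Δω = ω₁−ω₀ = (0.12512000, -0.04060000, 0.18480000)
I·α + gyro = (0.0700, -0.1100, 0.1200)
velocity change Δv = (-0.01600000, -0.06133333, -0.08533333)
F = m·Δv/dt = (-0.6000, -2.3000, -3.2000)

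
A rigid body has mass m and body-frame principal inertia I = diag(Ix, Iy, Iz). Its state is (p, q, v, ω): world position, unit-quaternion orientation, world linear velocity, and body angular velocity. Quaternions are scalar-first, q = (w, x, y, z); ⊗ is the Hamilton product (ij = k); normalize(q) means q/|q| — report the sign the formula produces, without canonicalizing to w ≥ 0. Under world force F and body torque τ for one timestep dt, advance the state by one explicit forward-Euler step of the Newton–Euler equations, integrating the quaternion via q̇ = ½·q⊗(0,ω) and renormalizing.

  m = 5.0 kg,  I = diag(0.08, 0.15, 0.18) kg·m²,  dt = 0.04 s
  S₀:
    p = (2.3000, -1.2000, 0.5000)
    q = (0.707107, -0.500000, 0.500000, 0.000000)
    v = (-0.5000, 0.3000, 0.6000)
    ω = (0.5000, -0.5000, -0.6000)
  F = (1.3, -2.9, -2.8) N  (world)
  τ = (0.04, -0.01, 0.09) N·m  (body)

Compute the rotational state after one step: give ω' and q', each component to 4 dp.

angular accel α = (0.3875, -0.2667, 0.5972)
ω + α·dt = (0.5155, -0.5107, -0.5761)
Hamilton product q⊗(0,ω) = (0.5000000, 0.0535535, -0.6535535, -0.4242642)
q' = normalize(q + ½dt·q⊗(0,ω)) = (0.7170, -0.4988, 0.4868, -0.0085)

ω' = (0.5155, -0.5107, -0.5761)
q' = (0.7170, -0.4988, 0.4868, -0.0085)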